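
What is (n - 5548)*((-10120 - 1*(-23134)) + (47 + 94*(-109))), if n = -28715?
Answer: -96450345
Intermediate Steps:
(n - 5548)*((-10120 - 1*(-23134)) + (47 + 94*(-109))) = (-28715 - 5548)*((-10120 - 1*(-23134)) + (47 + 94*(-109))) = -34263*((-10120 + 23134) + (47 - 10246)) = -34263*(13014 - 10199) = -34263*2815 = -96450345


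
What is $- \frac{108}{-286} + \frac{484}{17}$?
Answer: $\frac{70130}{2431} \approx 28.848$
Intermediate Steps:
$- \frac{108}{-286} + \frac{484}{17} = \left(-108\right) \left(- \frac{1}{286}\right) + 484 \cdot \frac{1}{17} = \frac{54}{143} + \frac{484}{17} = \frac{70130}{2431}$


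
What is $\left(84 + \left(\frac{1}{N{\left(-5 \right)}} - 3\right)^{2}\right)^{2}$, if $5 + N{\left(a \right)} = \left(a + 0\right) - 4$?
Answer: $\frac{335365969}{38416} \approx 8729.8$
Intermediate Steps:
$N{\left(a \right)} = -9 + a$ ($N{\left(a \right)} = -5 + \left(\left(a + 0\right) - 4\right) = -5 + \left(a - 4\right) = -5 + \left(-4 + a\right) = -9 + a$)
$\left(84 + \left(\frac{1}{N{\left(-5 \right)}} - 3\right)^{2}\right)^{2} = \left(84 + \left(\frac{1}{-9 - 5} - 3\right)^{2}\right)^{2} = \left(84 + \left(\frac{1}{-14} - 3\right)^{2}\right)^{2} = \left(84 + \left(- \frac{1}{14} - 3\right)^{2}\right)^{2} = \left(84 + \left(- \frac{43}{14}\right)^{2}\right)^{2} = \left(84 + \frac{1849}{196}\right)^{2} = \left(\frac{18313}{196}\right)^{2} = \frac{335365969}{38416}$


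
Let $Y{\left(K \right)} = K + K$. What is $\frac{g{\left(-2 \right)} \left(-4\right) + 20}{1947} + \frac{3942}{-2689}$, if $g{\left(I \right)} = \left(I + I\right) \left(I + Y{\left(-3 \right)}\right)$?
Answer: $- \frac{2655162}{1745161} \approx -1.5214$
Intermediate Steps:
$Y{\left(K \right)} = 2 K$
$g{\left(I \right)} = 2 I \left(-6 + I\right)$ ($g{\left(I \right)} = \left(I + I\right) \left(I + 2 \left(-3\right)\right) = 2 I \left(I - 6\right) = 2 I \left(-6 + I\right)$)
$\frac{g{\left(-2 \right)} \left(-4\right) + 20}{1947} + \frac{3942}{-2689} = \frac{2 \left(-2\right) \left(-6 - 2\right) \left(-4\right) + 20}{1947} + \frac{3942}{-2689} = \left(2 \left(-2\right) \left(-8\right) \left(-4\right) + 20\right) \frac{1}{1947} + 3942 \left(- \frac{1}{2689}\right) = \left(32 \left(-4\right) + 20\right) \frac{1}{1947} - \frac{3942}{2689} = \left(-128 + 20\right) \frac{1}{1947} - \frac{3942}{2689} = \left(-108\right) \frac{1}{1947} - \frac{3942}{2689} = - \frac{36}{649} - \frac{3942}{2689} = - \frac{2655162}{1745161}$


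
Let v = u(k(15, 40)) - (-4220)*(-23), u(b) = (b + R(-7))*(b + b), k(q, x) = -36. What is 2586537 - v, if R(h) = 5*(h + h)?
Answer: 2675965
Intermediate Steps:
R(h) = 10*h (R(h) = 5*(2*h) = 10*h)
u(b) = 2*b*(-70 + b) (u(b) = (b + 10*(-7))*(b + b) = (b - 70)*(2*b) = (-70 + b)*(2*b) = 2*b*(-70 + b))
v = -89428 (v = 2*(-36)*(-70 - 36) - (-4220)*(-23) = 2*(-36)*(-106) - 1*97060 = 7632 - 97060 = -89428)
2586537 - v = 2586537 - 1*(-89428) = 2586537 + 89428 = 2675965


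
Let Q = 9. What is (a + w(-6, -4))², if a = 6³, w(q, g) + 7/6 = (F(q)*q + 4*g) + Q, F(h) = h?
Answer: 2140369/36 ≈ 59455.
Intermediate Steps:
w(q, g) = 47/6 + q² + 4*g (w(q, g) = -7/6 + ((q*q + 4*g) + 9) = -7/6 + ((q² + 4*g) + 9) = -7/6 + (9 + q² + 4*g) = 47/6 + q² + 4*g)
a = 216
(a + w(-6, -4))² = (216 + (47/6 + (-6)² + 4*(-4)))² = (216 + (47/6 + 36 - 16))² = (216 + 167/6)² = (1463/6)² = 2140369/36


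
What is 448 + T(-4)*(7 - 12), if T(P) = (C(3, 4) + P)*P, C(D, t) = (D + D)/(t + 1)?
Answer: 392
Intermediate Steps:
C(D, t) = 2*D/(1 + t) (C(D, t) = (2*D)/(1 + t) = 2*D/(1 + t))
T(P) = P*(6/5 + P) (T(P) = (2*3/(1 + 4) + P)*P = (2*3/5 + P)*P = (2*3*(⅕) + P)*P = (6/5 + P)*P = P*(6/5 + P))
448 + T(-4)*(7 - 12) = 448 + ((⅕)*(-4)*(6 + 5*(-4)))*(7 - 12) = 448 + ((⅕)*(-4)*(6 - 20))*(-5) = 448 + ((⅕)*(-4)*(-14))*(-5) = 448 + (56/5)*(-5) = 448 - 56 = 392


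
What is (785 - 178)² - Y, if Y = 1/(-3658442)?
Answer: 1347949296459/3658442 ≈ 3.6845e+5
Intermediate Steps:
Y = -1/3658442 ≈ -2.7334e-7
(785 - 178)² - Y = (785 - 178)² - 1*(-1/3658442) = 607² + 1/3658442 = 368449 + 1/3658442 = 1347949296459/3658442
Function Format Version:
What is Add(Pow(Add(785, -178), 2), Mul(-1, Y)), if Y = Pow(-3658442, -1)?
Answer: Rational(1347949296459, 3658442) ≈ 3.6845e+5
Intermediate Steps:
Y = Rational(-1, 3658442) ≈ -2.7334e-7
Add(Pow(Add(785, -178), 2), Mul(-1, Y)) = Add(Pow(Add(785, -178), 2), Mul(-1, Rational(-1, 3658442))) = Add(Pow(607, 2), Rational(1, 3658442)) = Add(368449, Rational(1, 3658442)) = Rational(1347949296459, 3658442)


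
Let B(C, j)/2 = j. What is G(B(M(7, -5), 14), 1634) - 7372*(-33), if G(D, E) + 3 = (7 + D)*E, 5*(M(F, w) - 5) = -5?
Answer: 300463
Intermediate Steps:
M(F, w) = 4 (M(F, w) = 5 + (1/5)*(-5) = 5 - 1 = 4)
B(C, j) = 2*j
G(D, E) = -3 + E*(7 + D) (G(D, E) = -3 + (7 + D)*E = -3 + E*(7 + D))
G(B(M(7, -5), 14), 1634) - 7372*(-33) = (-3 + 7*1634 + (2*14)*1634) - 7372*(-33) = (-3 + 11438 + 28*1634) + 243276 = (-3 + 11438 + 45752) + 243276 = 57187 + 243276 = 300463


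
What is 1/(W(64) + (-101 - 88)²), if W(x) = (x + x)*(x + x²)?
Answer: 1/568201 ≈ 1.7599e-6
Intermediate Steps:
W(x) = 2*x*(x + x²) (W(x) = (2*x)*(x + x²) = 2*x*(x + x²))
1/(W(64) + (-101 - 88)²) = 1/(2*64²*(1 + 64) + (-101 - 88)²) = 1/(2*4096*65 + (-189)²) = 1/(532480 + 35721) = 1/568201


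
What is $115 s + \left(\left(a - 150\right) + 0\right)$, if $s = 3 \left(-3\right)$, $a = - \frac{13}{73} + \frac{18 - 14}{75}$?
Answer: $- \frac{6488558}{5475} \approx -1185.1$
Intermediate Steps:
$a = - \frac{683}{5475}$ ($a = \left(-13\right) \frac{1}{73} + 4 \cdot \frac{1}{75} = - \frac{13}{73} + \frac{4}{75} = - \frac{683}{5475} \approx -0.12475$)
$s = -9$
$115 s + \left(\left(a - 150\right) + 0\right) = 115 \left(-9\right) + \left(\left(- \frac{683}{5475} - 150\right) + 0\right) = -1035 + \left(- \frac{821933}{5475} + 0\right) = -1035 - \frac{821933}{5475} = - \frac{6488558}{5475}$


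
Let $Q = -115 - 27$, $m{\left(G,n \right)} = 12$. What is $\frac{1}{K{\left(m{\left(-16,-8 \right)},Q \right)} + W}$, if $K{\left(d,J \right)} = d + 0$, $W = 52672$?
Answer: $\frac{1}{52684} \approx 1.8981 \cdot 10^{-5}$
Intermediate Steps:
$Q = -142$
$K{\left(d,J \right)} = d$
$\frac{1}{K{\left(m{\left(-16,-8 \right)},Q \right)} + W} = \frac{1}{12 + 52672} = \frac{1}{52684}$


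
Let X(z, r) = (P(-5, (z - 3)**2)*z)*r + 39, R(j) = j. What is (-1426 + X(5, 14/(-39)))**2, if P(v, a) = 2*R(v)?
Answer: 2850812449/1521 ≈ 1.8743e+6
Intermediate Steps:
P(v, a) = 2*v
X(z, r) = 39 - 10*r*z (X(z, r) = ((2*(-5))*z)*r + 39 = (-10*z)*r + 39 = -10*r*z + 39 = 39 - 10*r*z)
(-1426 + X(5, 14/(-39)))**2 = (-1426 + (39 - 10*14/(-39)*5))**2 = (-1426 + (39 - 10*14*(-1/39)*5))**2 = (-1426 + (39 - 10*(-14/39)*5))**2 = (-1426 + (39 + 700/39))**2 = (-1426 + 2221/39)**2 = (-53393/39)**2 = 2850812449/1521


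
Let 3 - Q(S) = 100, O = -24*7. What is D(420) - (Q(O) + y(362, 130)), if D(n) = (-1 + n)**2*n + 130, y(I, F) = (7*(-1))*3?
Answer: 73735868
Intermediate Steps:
y(I, F) = -21 (y(I, F) = -7*3 = -21)
O = -168
Q(S) = -97 (Q(S) = 3 - 1*100 = 3 - 100 = -97)
D(n) = 130 + n*(-1 + n)**2 (D(n) = n*(-1 + n)**2 + 130 = 130 + n*(-1 + n)**2)
D(420) - (Q(O) + y(362, 130)) = (130 + 420*(-1 + 420)**2) - (-97 - 21) = (130 + 420*419**2) - 1*(-118) = (130 + 420*175561) + 118 = (130 + 73735620) + 118 = 73735750 + 118 = 73735868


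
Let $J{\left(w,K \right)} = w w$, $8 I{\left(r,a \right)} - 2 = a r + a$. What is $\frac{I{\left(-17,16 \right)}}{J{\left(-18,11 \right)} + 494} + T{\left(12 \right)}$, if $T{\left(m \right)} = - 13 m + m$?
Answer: $- \frac{471295}{3272} \approx -144.04$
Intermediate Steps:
$I{\left(r,a \right)} = \frac{1}{4} + \frac{a}{8} + \frac{a r}{8}$ ($I{\left(r,a \right)} = \frac{1}{4} + \frac{a r + a}{8} = \frac{1}{4} + \frac{a + a r}{8} = \frac{1}{4} + \left(\frac{a}{8} + \frac{a r}{8}\right) = \frac{1}{4} + \frac{a}{8} + \frac{a r}{8}$)
$T{\left(m \right)} = - 12 m$
$J{\left(w,K \right)} = w^{2}$
$\frac{I{\left(-17,16 \right)}}{J{\left(-18,11 \right)} + 494} + T{\left(12 \right)} = \frac{\frac{1}{4} + \frac{1}{8} \cdot 16 + \frac{1}{8} \cdot 16 \left(-17\right)}{\left(-18\right)^{2} + 494} - 144 = \frac{\frac{1}{4} + 2 - 34}{324 + 494} - 144 = \frac{1}{818} \left(- \frac{127}{4}\right) - 144 = - \frac{127}{3272} - 144 = - \frac{471295}{3272}$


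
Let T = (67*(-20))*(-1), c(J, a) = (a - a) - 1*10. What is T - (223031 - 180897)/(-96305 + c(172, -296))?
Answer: 129104234/96315 ≈ 1340.4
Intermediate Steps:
c(J, a) = -10 (c(J, a) = 0 - 10 = -10)
T = 1340 (T = -1340*(-1) = 1340)
T - (223031 - 180897)/(-96305 + c(172, -296)) = 1340 - (223031 - 180897)/(-96305 - 10) = 1340 - 42134/(-96315) = 1340 - 42134*(-1)/96315 = 1340 - 1*(-42134/96315) = 1340 + 42134/96315 = 129104234/96315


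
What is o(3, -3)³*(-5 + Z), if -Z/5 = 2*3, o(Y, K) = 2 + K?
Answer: 35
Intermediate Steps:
Z = -30 (Z = -10*3 = -5*6 = -30)
o(3, -3)³*(-5 + Z) = (2 - 3)³*(-5 - 30) = (-1)³*(-35) = -1*(-35) = 35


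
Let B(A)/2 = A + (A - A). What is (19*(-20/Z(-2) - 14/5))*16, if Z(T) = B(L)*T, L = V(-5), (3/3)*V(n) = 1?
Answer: 3344/5 ≈ 668.80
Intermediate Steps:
V(n) = 1
L = 1
B(A) = 2*A (B(A) = 2*(A + (A - A)) = 2*(A + 0) = 2*A)
Z(T) = 2*T (Z(T) = (2*1)*T = 2*T)
(19*(-20/Z(-2) - 14/5))*16 = (19*(-20/(2*(-2)) - 14/5))*16 = (19*(-20/(-4) - 14*⅕))*16 = (19*(-20*(-¼) - 14/5))*16 = (19*(5 - 14/5))*16 = (19*(11/5))*16 = (209/5)*16 = 3344/5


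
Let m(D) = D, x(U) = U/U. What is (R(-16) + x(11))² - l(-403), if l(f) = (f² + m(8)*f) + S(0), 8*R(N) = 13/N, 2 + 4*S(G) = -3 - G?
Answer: -2608053335/16384 ≈ -1.5918e+5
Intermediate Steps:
x(U) = 1
S(G) = -5/4 - G/4 (S(G) = -½ + (-3 - G)/4 = -½ + (-¾ - G/4) = -5/4 - G/4)
R(N) = 13/(8*N) (R(N) = (13/N)/8 = 13/(8*N))
l(f) = -5/4 + f² + 8*f (l(f) = (f² + 8*f) + (-5/4 - ¼*0) = (f² + 8*f) + (-5/4 + 0) = (f² + 8*f) - 5/4 = -5/4 + f² + 8*f)
(R(-16) + x(11))² - l(-403) = ((13/8)/(-16) + 1)² - (-5/4 + (-403)² + 8*(-403)) = ((13/8)*(-1/16) + 1)² - (-5/4 + 162409 - 3224) = (-13/128 + 1)² - 1*636735/4 = (115/128)² - 636735/4 = 13225/16384 - 636735/4 = -2608053335/16384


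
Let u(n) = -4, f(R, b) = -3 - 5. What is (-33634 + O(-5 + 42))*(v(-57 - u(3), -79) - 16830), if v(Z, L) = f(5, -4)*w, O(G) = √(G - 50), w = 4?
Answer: 567136508 - 16862*I*√13 ≈ 5.6714e+8 - 60797.0*I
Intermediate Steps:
f(R, b) = -8
O(G) = √(-50 + G)
v(Z, L) = -32 (v(Z, L) = -8*4 = -32)
(-33634 + O(-5 + 42))*(v(-57 - u(3), -79) - 16830) = (-33634 + √(-50 + (-5 + 42)))*(-32 - 16830) = (-33634 + √(-50 + 37))*(-16862) = (-33634 + √(-13))*(-16862) = (-33634 + I*√13)*(-16862) = 567136508 - 16862*I*√13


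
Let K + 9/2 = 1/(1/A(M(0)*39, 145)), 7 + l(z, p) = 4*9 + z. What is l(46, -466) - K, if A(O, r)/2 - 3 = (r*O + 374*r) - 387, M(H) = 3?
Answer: -283085/2 ≈ -1.4154e+5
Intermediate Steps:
l(z, p) = 29 + z (l(z, p) = -7 + (4*9 + z) = -7 + (36 + z) = 29 + z)
A(O, r) = -768 + 748*r + 2*O*r (A(O, r) = 6 + 2*((r*O + 374*r) - 387) = 6 + 2*((O*r + 374*r) - 387) = 6 + 2*((374*r + O*r) - 387) = 6 + 2*(-387 + 374*r + O*r) = 6 + (-774 + 748*r + 2*O*r) = -768 + 748*r + 2*O*r)
K = 283235/2 (K = -9/2 + 1/(1/(-768 + 748*145 + 2*(3*39)*145)) = -9/2 + 1/(1/(-768 + 108460 + 2*117*145)) = -9/2 + 1/(1/(-768 + 108460 + 33930)) = -9/2 + 1/(1/141622) = -9/2 + 141622 = 283235/2 ≈ 1.4162e+5)
l(46, -466) - K = (29 + 46) - 1*283235/2 = 75 - 283235/2 = -283085/2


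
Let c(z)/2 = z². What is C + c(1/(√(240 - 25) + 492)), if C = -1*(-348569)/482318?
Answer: 20388361757971213/28211232620620718 - 1968*√215/58490938801 ≈ 0.72270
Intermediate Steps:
c(z) = 2*z²
C = 348569/482318 (C = 348569*(1/482318) = 348569/482318 ≈ 0.72270)
C + c(1/(√(240 - 25) + 492)) = 348569/482318 + 2*(1/(√(240 - 25) + 492))² = 348569/482318 + 2*(1/(√215 + 492))² = 348569/482318 + 2*(1/(492 + √215))² = 348569/482318 + 2/(492 + √215)²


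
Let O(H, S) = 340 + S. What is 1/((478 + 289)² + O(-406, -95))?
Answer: 1/588534 ≈ 1.6991e-6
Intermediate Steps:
1/((478 + 289)² + O(-406, -95)) = 1/((478 + 289)² + (340 - 95)) = 1/(767² + 245) = 1/(588289 + 245) = 1/588534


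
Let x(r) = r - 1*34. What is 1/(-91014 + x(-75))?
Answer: -1/91123 ≈ -1.0974e-5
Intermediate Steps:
x(r) = -34 + r (x(r) = r - 34 = -34 + r)
1/(-91014 + x(-75)) = 1/(-91014 + (-34 - 75)) = 1/(-91014 - 109) = 1/(-91123) = -1/91123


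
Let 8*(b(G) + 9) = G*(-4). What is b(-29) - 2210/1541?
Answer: 12531/3082 ≈ 4.0659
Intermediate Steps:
b(G) = -9 - G/2 (b(G) = -9 + (G*(-4))/8 = -9 + (-4*G)/8 = -9 - G/2)
b(-29) - 2210/1541 = (-9 - 1/2*(-29)) - 2210/1541 = (-9 + 29/2) - 2210/1541 = 11/2 - 1*2210/1541 = 11/2 - 2210/1541 = 12531/3082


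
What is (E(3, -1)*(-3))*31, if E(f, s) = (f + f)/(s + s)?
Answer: 279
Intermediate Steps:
E(f, s) = f/s (E(f, s) = (2*f)/((2*s)) = (2*f)*(1/(2*s)) = f/s)
(E(3, -1)*(-3))*31 = ((3/(-1))*(-3))*31 = ((3*(-1))*(-3))*31 = -3*(-3)*31 = 9*31 = 279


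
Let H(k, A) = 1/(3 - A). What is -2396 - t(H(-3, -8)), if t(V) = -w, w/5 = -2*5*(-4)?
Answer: -2196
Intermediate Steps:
w = 200 (w = 5*(-2*5*(-4)) = 5*(-10*(-4)) = 5*40 = 200)
t(V) = -200 (t(V) = -1*200 = -200)
-2396 - t(H(-3, -8)) = -2396 - 1*(-200) = -2396 + 200 = -2196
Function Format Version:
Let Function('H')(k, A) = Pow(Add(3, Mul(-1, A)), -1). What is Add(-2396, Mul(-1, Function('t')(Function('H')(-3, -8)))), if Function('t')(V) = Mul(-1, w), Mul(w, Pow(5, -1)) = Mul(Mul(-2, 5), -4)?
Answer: -2196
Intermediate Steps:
w = 200 (w = Mul(5, Mul(Mul(-2, 5), -4)) = Mul(5, Mul(-10, -4)) = Mul(5, 40) = 200)
Function('t')(V) = -200 (Function('t')(V) = Mul(-1, 200) = -200)
Add(-2396, Mul(-1, Function('t')(Function('H')(-3, -8)))) = Add(-2396, Mul(-1, -200)) = Add(-2396, 200) = -2196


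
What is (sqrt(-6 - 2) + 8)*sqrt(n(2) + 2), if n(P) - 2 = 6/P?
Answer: 2*sqrt(7)*(4 + I*sqrt(2)) ≈ 21.166 + 7.4833*I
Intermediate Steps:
n(P) = 2 + 6/P
(sqrt(-6 - 2) + 8)*sqrt(n(2) + 2) = (sqrt(-6 - 2) + 8)*sqrt((2 + 6/2) + 2) = (sqrt(-8) + 8)*sqrt((2 + 6*(1/2)) + 2) = (2*I*sqrt(2) + 8)*sqrt((2 + 3) + 2) = (8 + 2*I*sqrt(2))*sqrt(5 + 2) = (8 + 2*I*sqrt(2))*sqrt(7) = sqrt(7)*(8 + 2*I*sqrt(2))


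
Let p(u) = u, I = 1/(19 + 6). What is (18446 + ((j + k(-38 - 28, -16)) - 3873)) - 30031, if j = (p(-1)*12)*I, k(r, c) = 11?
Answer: -386187/25 ≈ -15447.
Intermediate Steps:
I = 1/25 ≈ 0.040000
j = -12/25 (j = -1*12*(1/25) = -12*1/25 = -12/25 ≈ -0.48000)
(18446 + ((j + k(-38 - 28, -16)) - 3873)) - 30031 = (18446 + ((-12/25 + 11) - 3873)) - 30031 = (18446 + (263/25 - 3873)) - 30031 = (18446 - 96562/25) - 30031 = 364588/25 - 30031 = -386187/25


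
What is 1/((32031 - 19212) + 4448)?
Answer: 1/17267 ≈ 5.7914e-5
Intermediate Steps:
1/((32031 - 19212) + 4448) = 1/(12819 + 4448) = 1/17267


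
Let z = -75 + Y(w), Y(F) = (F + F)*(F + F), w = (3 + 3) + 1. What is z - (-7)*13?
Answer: 212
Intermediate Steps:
w = 7 (w = 6 + 1 = 7)
Y(F) = 4*F² (Y(F) = (2*F)*(2*F) = 4*F²)
z = 121 (z = -75 + 4*7² = -75 + 4*49 = -75 + 196 = 121)
z - (-7)*13 = 121 - (-7)*13 = 121 - 1*(-91) = 121 + 91 = 212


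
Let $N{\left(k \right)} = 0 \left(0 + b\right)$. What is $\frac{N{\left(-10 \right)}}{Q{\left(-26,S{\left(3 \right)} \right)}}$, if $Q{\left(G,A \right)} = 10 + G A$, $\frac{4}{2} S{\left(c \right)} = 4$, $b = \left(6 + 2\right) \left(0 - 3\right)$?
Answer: $0$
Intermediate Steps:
$b = -24$ ($b = 8 \left(-3\right) = -24$)
$S{\left(c \right)} = 2$ ($S{\left(c \right)} = \frac{1}{2} \cdot 4 = 2$)
$Q{\left(G,A \right)} = 10 + A G$
$N{\left(k \right)} = 0$ ($N{\left(k \right)} = 0 \left(0 - 24\right) = 0 \left(-24\right) = 0$)
$\frac{N{\left(-10 \right)}}{Q{\left(-26,S{\left(3 \right)} \right)}} = \frac{0}{10 + 2 \left(-26\right)} = \frac{0}{10 - 52} = \frac{0}{-42} = 0 \left(- \frac{1}{42}\right) = 0$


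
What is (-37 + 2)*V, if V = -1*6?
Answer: 210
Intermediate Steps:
V = -6
(-37 + 2)*V = (-37 + 2)*(-6) = -35*(-6) = 210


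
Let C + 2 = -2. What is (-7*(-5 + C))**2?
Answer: 3969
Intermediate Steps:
C = -4 (C = -2 - 2 = -4)
(-7*(-5 + C))**2 = (-7*(-5 - 4))**2 = (-7*(-9))**2 = 63**2 = 3969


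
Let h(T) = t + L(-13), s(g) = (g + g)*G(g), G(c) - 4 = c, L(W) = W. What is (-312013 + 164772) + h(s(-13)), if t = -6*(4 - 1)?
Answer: -147272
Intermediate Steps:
t = -18 (t = -6*3 = -18)
G(c) = 4 + c
s(g) = 2*g*(4 + g) (s(g) = (g + g)*(4 + g) = (2*g)*(4 + g) = 2*g*(4 + g))
h(T) = -31 (h(T) = -18 - 13 = -31)
(-312013 + 164772) + h(s(-13)) = (-312013 + 164772) - 31 = -147241 - 31 = -147272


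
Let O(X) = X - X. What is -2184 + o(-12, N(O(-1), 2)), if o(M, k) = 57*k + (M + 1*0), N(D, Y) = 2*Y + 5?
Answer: -1683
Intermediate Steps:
O(X) = 0
N(D, Y) = 5 + 2*Y
o(M, k) = M + 57*k (o(M, k) = 57*k + (M + 0) = 57*k + M = M + 57*k)
-2184 + o(-12, N(O(-1), 2)) = -2184 + (-12 + 57*(5 + 2*2)) = -2184 + (-12 + 57*(5 + 4)) = -2184 + (-12 + 57*9) = -2184 + (-12 + 513) = -2184 + 501 = -1683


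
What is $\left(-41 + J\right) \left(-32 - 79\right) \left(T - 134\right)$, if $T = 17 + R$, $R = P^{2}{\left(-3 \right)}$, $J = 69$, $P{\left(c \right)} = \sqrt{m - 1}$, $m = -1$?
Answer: $369852$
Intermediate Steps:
$P{\left(c \right)} = i \sqrt{2}$ ($P{\left(c \right)} = \sqrt{-1 - 1} = \sqrt{-2} = i \sqrt{2}$)
$R = -2$ ($R = \left(i \sqrt{2}\right)^{2} = -2$)
$T = 15$ ($T = 17 - 2 = 15$)
$\left(-41 + J\right) \left(-32 - 79\right) \left(T - 134\right) = \left(-41 + 69\right) \left(-32 - 79\right) \left(15 - 134\right) = 28 \left(-111\right) \left(-119\right) = \left(-3108\right) \left(-119\right) = 369852$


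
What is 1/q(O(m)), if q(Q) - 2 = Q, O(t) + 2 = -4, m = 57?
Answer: -¼ ≈ -0.25000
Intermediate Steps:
O(t) = -6 (O(t) = -2 - 4 = -6)
q(Q) = 2 + Q
1/q(O(m)) = 1/(2 - 6) = 1/(-4) = -¼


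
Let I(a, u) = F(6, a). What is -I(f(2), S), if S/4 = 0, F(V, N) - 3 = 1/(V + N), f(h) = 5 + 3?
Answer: -43/14 ≈ -3.0714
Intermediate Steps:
f(h) = 8
F(V, N) = 3 + 1/(N + V) (F(V, N) = 3 + 1/(V + N) = 3 + 1/(N + V))
S = 0 (S = 4*0 = 0)
I(a, u) = (19 + 3*a)/(6 + a) (I(a, u) = (1 + 3*a + 3*6)/(a + 6) = (1 + 3*a + 18)/(6 + a) = (19 + 3*a)/(6 + a))
-I(f(2), S) = -(19 + 3*8)/(6 + 8) = -(19 + 24)/14 = -43/14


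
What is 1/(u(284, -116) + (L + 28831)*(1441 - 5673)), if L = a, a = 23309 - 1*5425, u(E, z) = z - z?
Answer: -1/197697880 ≈ -5.0582e-9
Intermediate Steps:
u(E, z) = 0
a = 17884 (a = 23309 - 5425 = 17884)
L = 17884
1/(u(284, -116) + (L + 28831)*(1441 - 5673)) = 1/(0 + (17884 + 28831)*(1441 - 5673)) = 1/(0 + 46715*(-4232)) = 1/(0 - 197697880) = 1/(-197697880) = -1/197697880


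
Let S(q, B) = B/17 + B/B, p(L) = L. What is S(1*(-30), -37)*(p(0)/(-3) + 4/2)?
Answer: -40/17 ≈ -2.3529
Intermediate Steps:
S(q, B) = 1 + B/17 (S(q, B) = B*(1/17) + 1 = B/17 + 1 = 1 + B/17)
S(1*(-30), -37)*(p(0)/(-3) + 4/2) = (1 + (1/17)*(-37))*(0/(-3) + 4/2) = (1 - 37/17)*(0*(-⅓) + 4*(½)) = -20*(0 + 2)/17 = -20/17*2 = -40/17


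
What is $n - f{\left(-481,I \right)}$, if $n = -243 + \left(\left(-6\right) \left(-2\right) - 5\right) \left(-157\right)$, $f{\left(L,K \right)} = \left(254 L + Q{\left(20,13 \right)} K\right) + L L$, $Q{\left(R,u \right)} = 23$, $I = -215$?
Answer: $-105584$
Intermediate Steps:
$f{\left(L,K \right)} = L^{2} + 23 K + 254 L$ ($f{\left(L,K \right)} = \left(254 L + 23 K\right) + L L = \left(23 K + 254 L\right) + L^{2} = L^{2} + 23 K + 254 L$)
$n = -1342$ ($n = -243 + \left(12 - 5\right) \left(-157\right) = -243 + 7 \left(-157\right) = -243 - 1099 = -1342$)
$n - f{\left(-481,I \right)} = -1342 - \left(\left(-481\right)^{2} + 23 \left(-215\right) + 254 \left(-481\right)\right) = -1342 - \left(231361 - 4945 - 122174\right) = -1342 - 104242 = -105584$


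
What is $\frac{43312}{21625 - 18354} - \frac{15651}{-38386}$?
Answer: $\frac{1713768853}{125560606} \approx 13.649$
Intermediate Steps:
$\frac{43312}{21625 - 18354} - \frac{15651}{-38386} = \frac{43312}{21625 - 18354} - - \frac{15651}{38386} = \frac{43312}{3271} + \frac{15651}{38386} = \frac{1713768853}{125560606}$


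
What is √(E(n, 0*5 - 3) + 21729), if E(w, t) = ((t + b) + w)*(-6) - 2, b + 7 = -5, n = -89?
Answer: √22351 ≈ 149.50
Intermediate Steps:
b = -12 (b = -7 - 5 = -12)
E(w, t) = 70 - 6*t - 6*w (E(w, t) = ((t - 12) + w)*(-6) - 2 = ((-12 + t) + w)*(-6) - 2 = (-12 + t + w)*(-6) - 2 = (72 - 6*t - 6*w) - 2 = 70 - 6*t - 6*w)
√(E(n, 0*5 - 3) + 21729) = √((70 - 6*(0*5 - 3) - 6*(-89)) + 21729) = √((70 - 6*(0 - 3) + 534) + 21729) = √((70 - 6*(-3) + 534) + 21729) = √((70 + 18 + 534) + 21729) = √(622 + 21729) = √22351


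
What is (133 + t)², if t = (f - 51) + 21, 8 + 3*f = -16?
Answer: 9025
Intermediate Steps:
f = -8 (f = -8/3 + (⅓)*(-16) = -8/3 - 16/3 = -8)
t = -38 (t = (-8 - 51) + 21 = -59 + 21 = -38)
(133 + t)² = (133 - 38)² = 95² = 9025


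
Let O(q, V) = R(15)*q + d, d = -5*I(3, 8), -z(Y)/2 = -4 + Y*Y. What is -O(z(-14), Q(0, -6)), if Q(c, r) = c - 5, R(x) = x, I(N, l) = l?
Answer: 5800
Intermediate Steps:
z(Y) = 8 - 2*Y² (z(Y) = -2*(-4 + Y*Y) = -2*(-4 + Y²) = 8 - 2*Y²)
Q(c, r) = -5 + c
d = -40 (d = -5*8 = -40)
O(q, V) = -40 + 15*q (O(q, V) = 15*q - 40 = -40 + 15*q)
-O(z(-14), Q(0, -6)) = -(-40 + 15*(8 - 2*(-14)²)) = -(-40 + 15*(8 - 2*196)) = -(-40 + 15*(8 - 392)) = -(-40 + 15*(-384)) = -(-40 - 5760) = -1*(-5800) = 5800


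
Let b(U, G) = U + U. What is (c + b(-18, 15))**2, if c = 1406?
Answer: 1876900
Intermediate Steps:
b(U, G) = 2*U
(c + b(-18, 15))**2 = (1406 + 2*(-18))**2 = (1406 - 36)**2 = 1370**2 = 1876900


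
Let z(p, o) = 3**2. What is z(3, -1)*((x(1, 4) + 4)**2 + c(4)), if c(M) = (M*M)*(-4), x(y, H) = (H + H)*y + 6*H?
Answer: 11088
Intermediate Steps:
z(p, o) = 9
x(y, H) = 6*H + 2*H*y (x(y, H) = (2*H)*y + 6*H = 2*H*y + 6*H = 6*H + 2*H*y)
c(M) = -4*M**2 (c(M) = M**2*(-4) = -4*M**2)
z(3, -1)*((x(1, 4) + 4)**2 + c(4)) = 9*((2*4*(3 + 1) + 4)**2 - 4*4**2) = 9*((2*4*4 + 4)**2 - 4*16) = 9*((32 + 4)**2 - 64) = 9*(36**2 - 64) = 9*(1296 - 64) = 9*1232 = 11088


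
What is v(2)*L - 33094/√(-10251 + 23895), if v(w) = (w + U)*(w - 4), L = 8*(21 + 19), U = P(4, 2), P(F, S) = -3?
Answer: 640 - 16547*√379/1137 ≈ 356.68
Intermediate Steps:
U = -3
L = 320 (L = 8*40 = 320)
v(w) = (-4 + w)*(-3 + w) (v(w) = (w - 3)*(w - 4) = (-3 + w)*(-4 + w) = (-4 + w)*(-3 + w))
v(2)*L - 33094/√(-10251 + 23895) = (12 + 2² - 7*2)*320 - 33094/√(-10251 + 23895) = (12 + 4 - 14)*320 - 33094*√379/2274 = 2*320 - 33094*√379/2274 = 640 - 16547*√379/1137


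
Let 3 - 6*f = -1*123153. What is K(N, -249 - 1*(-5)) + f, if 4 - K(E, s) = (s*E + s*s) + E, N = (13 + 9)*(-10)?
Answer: -92466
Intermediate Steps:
f = 20526 (f = 1/2 - (-1)*123153/6 = 1/2 - 1/6*(-123153) = 1/2 + 41051/2 = 20526)
N = -220 (N = 22*(-10) = -220)
K(E, s) = 4 - E - s**2 - E*s (K(E, s) = 4 - ((s*E + s*s) + E) = 4 - ((E*s + s**2) + E) = 4 - ((s**2 + E*s) + E) = 4 - (E + s**2 + E*s) = 4 + (-E - s**2 - E*s) = 4 - E - s**2 - E*s)
K(N, -249 - 1*(-5)) + f = (4 - 1*(-220) - (-249 - 1*(-5))**2 - 1*(-220)*(-249 - 1*(-5))) + 20526 = (4 + 220 - (-249 + 5)**2 - 1*(-220)*(-249 + 5)) + 20526 = (4 + 220 - 1*(-244)**2 - 1*(-220)*(-244)) + 20526 = (4 + 220 - 1*59536 - 53680) + 20526 = (4 + 220 - 59536 - 53680) + 20526 = -112992 + 20526 = -92466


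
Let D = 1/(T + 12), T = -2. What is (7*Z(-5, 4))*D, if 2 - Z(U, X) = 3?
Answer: -7/10 ≈ -0.70000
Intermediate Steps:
Z(U, X) = -1 (Z(U, X) = 2 - 1*3 = 2 - 3 = -1)
D = ⅒ (D = 1/(-2 + 12) = 1/10 = ⅒ ≈ 0.10000)
(7*Z(-5, 4))*D = (7*(-1))*(⅒) = -7*⅒ = -7/10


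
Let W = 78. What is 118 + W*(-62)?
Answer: -4718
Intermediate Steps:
118 + W*(-62) = 118 + 78*(-62) = 118 - 4836 = -4718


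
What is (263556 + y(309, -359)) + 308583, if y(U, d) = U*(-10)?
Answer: 569049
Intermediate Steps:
y(U, d) = -10*U
(263556 + y(309, -359)) + 308583 = (263556 - 10*309) + 308583 = (263556 - 3090) + 308583 = 260466 + 308583 = 569049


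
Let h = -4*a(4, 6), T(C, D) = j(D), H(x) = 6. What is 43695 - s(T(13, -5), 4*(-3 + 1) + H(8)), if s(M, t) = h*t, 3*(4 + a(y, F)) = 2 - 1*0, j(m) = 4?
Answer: 131165/3 ≈ 43722.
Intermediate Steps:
a(y, F) = -10/3 (a(y, F) = -4 + (2 - 1*0)/3 = -4 + (2 + 0)/3 = -4 + (⅓)*2 = -4 + ⅔ = -10/3)
T(C, D) = 4
h = 40/3 (h = -4*(-10/3) = 40/3 ≈ 13.333)
s(M, t) = 40*t/3
43695 - s(T(13, -5), 4*(-3 + 1) + H(8)) = 43695 - 40*(4*(-3 + 1) + 6)/3 = 43695 - 40*(4*(-2) + 6)/3 = 43695 - 40*(-8 + 6)/3 = 43695 - 40*(-2)/3 = 43695 - 1*(-80/3) = 43695 + 80/3 = 131165/3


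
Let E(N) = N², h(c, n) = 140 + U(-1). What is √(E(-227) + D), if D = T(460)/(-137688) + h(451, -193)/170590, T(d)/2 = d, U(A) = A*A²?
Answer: √444192286382626649183610/2936024490 ≈ 227.00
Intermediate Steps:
U(A) = A³
T(d) = 2*d
h(c, n) = 139 (h(c, n) = 140 + (-1)³ = 140 - 1 = 139)
D = -17225521/2936024490 (D = (2*460)/(-137688) + 139/170590 = 920*(-1/137688) + 139*(1/170590) = -115/17211 + 139/170590 = -17225521/2936024490 ≈ -0.0058670)
√(E(-227) + D) = √((-227)² - 17225521/2936024490) = √(51529 - 17225521/2936024490) = √(151290388719689/2936024490) = √444192286382626649183610/2936024490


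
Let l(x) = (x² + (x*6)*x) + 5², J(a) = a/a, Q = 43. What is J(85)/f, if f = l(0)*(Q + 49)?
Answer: 1/2300 ≈ 0.00043478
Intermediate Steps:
J(a) = 1
l(x) = 25 + 7*x² (l(x) = (x² + (6*x)*x) + 25 = (x² + 6*x²) + 25 = 7*x² + 25 = 25 + 7*x²)
f = 2300 (f = (25 + 7*0²)*(43 + 49) = (25 + 7*0)*92 = (25 + 0)*92 = 25*92 = 2300)
J(85)/f = 1/2300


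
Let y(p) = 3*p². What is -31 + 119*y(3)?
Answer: 3182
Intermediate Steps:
-31 + 119*y(3) = -31 + 119*(3*3²) = -31 + 119*(3*9) = -31 + 119*27 = -31 + 3213 = 3182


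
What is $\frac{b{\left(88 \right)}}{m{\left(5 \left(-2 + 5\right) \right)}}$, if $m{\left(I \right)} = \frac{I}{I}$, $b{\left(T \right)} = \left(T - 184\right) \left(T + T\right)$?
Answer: $-16896$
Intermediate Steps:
$b{\left(T \right)} = 2 T \left(-184 + T\right)$ ($b{\left(T \right)} = \left(-184 + T\right) 2 T = 2 T \left(-184 + T\right)$)
$m{\left(I \right)} = 1$
$\frac{b{\left(88 \right)}}{m{\left(5 \left(-2 + 5\right) \right)}} = \frac{2 \cdot 88 \left(-184 + 88\right)}{1} = 2 \cdot 88 \left(-96\right) 1 = \left(-16896\right) 1 = -16896$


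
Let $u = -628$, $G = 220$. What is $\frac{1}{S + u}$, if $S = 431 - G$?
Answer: $- \frac{1}{417} \approx -0.0023981$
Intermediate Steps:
$S = 211$ ($S = 431 - 220 = 211$)
$\frac{1}{S + u} = \frac{1}{211 - 628} = \frac{1}{-417} = - \frac{1}{417}$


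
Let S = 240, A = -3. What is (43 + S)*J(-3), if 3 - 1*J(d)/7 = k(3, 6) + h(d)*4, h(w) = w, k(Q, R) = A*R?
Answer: 65373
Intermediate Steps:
k(Q, R) = -3*R
J(d) = 147 - 28*d (J(d) = 21 - 7*(-3*6 + d*4) = 21 - 7*(-18 + 4*d) = 21 + (126 - 28*d) = 147 - 28*d)
(43 + S)*J(-3) = (43 + 240)*(147 - 28*(-3)) = 283*(147 + 84) = 283*231 = 65373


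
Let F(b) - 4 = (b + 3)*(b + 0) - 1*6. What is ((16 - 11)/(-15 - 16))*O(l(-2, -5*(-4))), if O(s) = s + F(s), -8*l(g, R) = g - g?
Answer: 10/31 ≈ 0.32258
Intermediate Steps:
l(g, R) = 0 (l(g, R) = -(g - g)/8 = -⅛*0 = 0)
F(b) = -2 + b*(3 + b) (F(b) = 4 + ((b + 3)*(b + 0) - 1*6) = 4 + ((3 + b)*b - 6) = 4 + (b*(3 + b) - 6) = 4 + (-6 + b*(3 + b)) = -2 + b*(3 + b))
O(s) = -2 + s² + 4*s (O(s) = s + (-2 + s² + 3*s) = -2 + s² + 4*s)
((16 - 11)/(-15 - 16))*O(l(-2, -5*(-4))) = ((16 - 11)/(-15 - 16))*(-2 + 0² + 4*0) = (5/(-31))*(-2 + 0 + 0) = (5*(-1/31))*(-2) = -5/31*(-2) = 10/31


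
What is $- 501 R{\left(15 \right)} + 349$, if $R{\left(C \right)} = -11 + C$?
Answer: $-1655$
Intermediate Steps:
$- 501 R{\left(15 \right)} + 349 = - 501 \left(-11 + 15\right) + 349 = \left(-501\right) 4 + 349 = -2004 + 349 = -1655$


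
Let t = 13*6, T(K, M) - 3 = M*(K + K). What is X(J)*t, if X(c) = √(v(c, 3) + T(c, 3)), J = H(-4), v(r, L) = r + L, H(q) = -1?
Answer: 78*I ≈ 78.0*I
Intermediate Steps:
T(K, M) = 3 + 2*K*M (T(K, M) = 3 + M*(K + K) = 3 + M*(2*K) = 3 + 2*K*M)
v(r, L) = L + r
t = 78
J = -1
X(c) = √(6 + 7*c) (X(c) = √((3 + c) + (3 + 2*c*3)) = √((3 + c) + (3 + 6*c)) = √(6 + 7*c))
X(J)*t = √(6 + 7*(-1))*78 = √(6 - 7)*78 = √(-1)*78 = I*78 = 78*I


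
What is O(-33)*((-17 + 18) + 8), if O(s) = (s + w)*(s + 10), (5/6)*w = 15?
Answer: 3105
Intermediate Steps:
w = 18 (w = (6/5)*15 = 18)
O(s) = (10 + s)*(18 + s) (O(s) = (s + 18)*(s + 10) = (18 + s)*(10 + s) = (10 + s)*(18 + s))
O(-33)*((-17 + 18) + 8) = (180 + (-33)² + 28*(-33))*((-17 + 18) + 8) = (180 + 1089 - 924)*(1 + 8) = 345*9 = 3105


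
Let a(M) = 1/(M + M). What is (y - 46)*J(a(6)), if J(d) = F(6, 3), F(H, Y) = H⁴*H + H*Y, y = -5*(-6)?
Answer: -124704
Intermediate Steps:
a(M) = 1/(2*M)
y = 30
F(H, Y) = H⁵ + H*Y
J(d) = 7794 (J(d) = 6*(3 + 6⁴) = 6*(3 + 1296) = 6*1299 = 7794)
(y - 46)*J(a(6)) = (30 - 46)*7794 = -16*7794 = -124704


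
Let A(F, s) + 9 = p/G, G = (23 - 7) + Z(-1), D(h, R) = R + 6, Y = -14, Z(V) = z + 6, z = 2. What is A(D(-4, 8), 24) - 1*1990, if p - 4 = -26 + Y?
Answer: -4001/2 ≈ -2000.5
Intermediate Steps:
Z(V) = 8 (Z(V) = 2 + 6 = 8)
D(h, R) = 6 + R
p = -36 (p = 4 + (-26 - 14) = 4 - 40 = -36)
G = 24 (G = (23 - 7) + 8 = 16 + 8 = 24)
A(F, s) = -21/2 (A(F, s) = -9 - 36/24 = -9 - 36*1/24 = -9 - 3/2 = -21/2)
A(D(-4, 8), 24) - 1*1990 = -21/2 - 1*1990 = -21/2 - 1990 = -4001/2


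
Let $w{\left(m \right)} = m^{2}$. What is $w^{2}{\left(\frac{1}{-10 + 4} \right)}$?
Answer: $\frac{1}{1296} \approx 0.0007716$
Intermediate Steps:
$w^{2}{\left(\frac{1}{-10 + 4} \right)} = \left(\left(\frac{1}{-10 + 4}\right)^{2}\right)^{2} = \left(\left(\frac{1}{-6}\right)^{2}\right)^{2} = \left(\left(- \frac{1}{6}\right)^{2}\right)^{2} = \left(\frac{1}{36}\right)^{2} = \frac{1}{1296}$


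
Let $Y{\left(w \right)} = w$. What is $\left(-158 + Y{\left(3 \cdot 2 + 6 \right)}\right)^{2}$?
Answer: $21316$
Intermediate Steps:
$\left(-158 + Y{\left(3 \cdot 2 + 6 \right)}\right)^{2} = \left(-158 + \left(3 \cdot 2 + 6\right)\right)^{2} = \left(-158 + \left(6 + 6\right)\right)^{2} = \left(-158 + 12\right)^{2} = \left(-146\right)^{2} = 21316$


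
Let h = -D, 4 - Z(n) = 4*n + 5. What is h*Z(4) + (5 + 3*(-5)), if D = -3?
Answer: -61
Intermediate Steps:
Z(n) = -1 - 4*n (Z(n) = 4 - (4*n + 5) = 4 - (5 + 4*n) = 4 + (-5 - 4*n) = -1 - 4*n)
h = 3 (h = -1*(-3) = 3)
h*Z(4) + (5 + 3*(-5)) = 3*(-1 - 4*4) + (5 + 3*(-5)) = 3*(-1 - 16) + (5 - 15) = 3*(-17) - 10 = -51 - 10 = -61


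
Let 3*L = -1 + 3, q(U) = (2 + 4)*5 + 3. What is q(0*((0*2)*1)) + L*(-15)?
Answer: 23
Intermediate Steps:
q(U) = 33 (q(U) = 6*5 + 3 = 30 + 3 = 33)
L = ⅔ (L = (-1 + 3)/3 = (⅓)*2 = ⅔ ≈ 0.66667)
q(0*((0*2)*1)) + L*(-15) = 33 + (⅔)*(-15) = 33 - 10 = 23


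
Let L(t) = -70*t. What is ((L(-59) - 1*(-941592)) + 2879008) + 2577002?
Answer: 6401732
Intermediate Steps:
((L(-59) - 1*(-941592)) + 2879008) + 2577002 = ((-70*(-59) - 1*(-941592)) + 2879008) + 2577002 = ((4130 + 941592) + 2879008) + 2577002 = (945722 + 2879008) + 2577002 = 3824730 + 2577002 = 6401732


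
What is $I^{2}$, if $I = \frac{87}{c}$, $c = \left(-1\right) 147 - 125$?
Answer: $\frac{7569}{73984} \approx 0.10231$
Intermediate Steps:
$c = -272$ ($c = -147 - 125 = -272$)
$I = - \frac{87}{272}$ ($I = \frac{87}{-272} = 87 \left(- \frac{1}{272}\right) = - \frac{87}{272} \approx -0.31985$)
$I^{2} = \left(- \frac{87}{272}\right)^{2} = \frac{7569}{73984}$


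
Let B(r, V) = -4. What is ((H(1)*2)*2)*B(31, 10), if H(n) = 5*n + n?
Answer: -96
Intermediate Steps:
H(n) = 6*n
((H(1)*2)*2)*B(31, 10) = (((6*1)*2)*2)*(-4) = ((6*2)*2)*(-4) = (12*2)*(-4) = 24*(-4) = -96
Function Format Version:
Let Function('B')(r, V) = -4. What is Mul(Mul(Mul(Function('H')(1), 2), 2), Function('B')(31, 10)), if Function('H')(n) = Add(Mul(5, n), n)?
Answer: -96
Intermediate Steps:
Function('H')(n) = Mul(6, n)
Mul(Mul(Mul(Function('H')(1), 2), 2), Function('B')(31, 10)) = Mul(Mul(Mul(Mul(6, 1), 2), 2), -4) = Mul(Mul(Mul(6, 2), 2), -4) = Mul(Mul(12, 2), -4) = Mul(24, -4) = -96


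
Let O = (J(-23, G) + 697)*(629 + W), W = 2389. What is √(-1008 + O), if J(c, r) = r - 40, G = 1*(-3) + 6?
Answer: 6*√55302 ≈ 1411.0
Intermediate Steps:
G = 3 (G = -3 + 6 = 3)
J(c, r) = -40 + r
O = 1991880 (O = ((-40 + 3) + 697)*(629 + 2389) = (-37 + 697)*3018 = 660*3018 = 1991880)
√(-1008 + O) = √(-1008 + 1991880) = √1990872 = 6*√55302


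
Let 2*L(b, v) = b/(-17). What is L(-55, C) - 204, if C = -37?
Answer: -6881/34 ≈ -202.38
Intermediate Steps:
L(b, v) = -b/34 (L(b, v) = (b/(-17))/2 = (b*(-1/17))/2 = (-b/17)/2 = -b/34)
L(-55, C) - 204 = -1/34*(-55) - 204 = 55/34 - 204 = -6881/34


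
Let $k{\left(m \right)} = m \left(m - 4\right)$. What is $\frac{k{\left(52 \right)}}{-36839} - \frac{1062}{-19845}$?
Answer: $- \frac{1156678}{81229995} \approx -0.01424$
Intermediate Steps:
$k{\left(m \right)} = m \left(-4 + m\right)$
$\frac{k{\left(52 \right)}}{-36839} - \frac{1062}{-19845} = \frac{52 \left(-4 + 52\right)}{-36839} - \frac{1062}{-19845} = 52 \cdot 48 \left(- \frac{1}{36839}\right) - - \frac{118}{2205} = 2496 \left(- \frac{1}{36839}\right) + \frac{118}{2205} = - \frac{2496}{36839} + \frac{118}{2205} = - \frac{1156678}{81229995}$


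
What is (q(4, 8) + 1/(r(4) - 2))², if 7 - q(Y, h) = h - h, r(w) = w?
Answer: 225/4 ≈ 56.250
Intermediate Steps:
q(Y, h) = 7 (q(Y, h) = 7 - (h - h) = 7 - 1*0 = 7 + 0 = 7)
(q(4, 8) + 1/(r(4) - 2))² = (7 + 1/(4 - 2))² = (7 + 1/2)² = (7 + ½)² = (15/2)² = 225/4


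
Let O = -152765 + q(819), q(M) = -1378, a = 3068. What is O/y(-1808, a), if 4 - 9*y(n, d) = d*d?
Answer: 462429/3137540 ≈ 0.14739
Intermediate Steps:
O = -154143 (O = -152765 - 1378 = -154143)
y(n, d) = 4/9 - d²/9 (y(n, d) = 4/9 - d*d/9 = 4/9 - d²/9)
O/y(-1808, a) = -154143/(4/9 - ⅑*3068²) = -154143/(4/9 - ⅑*9412624) = -154143/(4/9 - 9412624/9) = -154143/(-3137540/3) = -154143*(-3/3137540) = 462429/3137540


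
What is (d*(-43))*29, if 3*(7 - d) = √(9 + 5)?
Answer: -8729 + 1247*√14/3 ≈ -7173.7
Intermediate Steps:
d = 7 - √14/3 (d = 7 - √(9 + 5)/3 = 7 - √14/3 ≈ 5.7528)
(d*(-43))*29 = ((7 - √14/3)*(-43))*29 = (-301 + 43*√14/3)*29 = -8729 + 1247*√14/3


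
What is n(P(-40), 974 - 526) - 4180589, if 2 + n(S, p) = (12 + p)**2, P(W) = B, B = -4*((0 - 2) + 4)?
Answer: -3968991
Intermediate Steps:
B = -8 (B = -4*(-2 + 4) = -4*2 = -8)
P(W) = -8
n(S, p) = -2 + (12 + p)**2
n(P(-40), 974 - 526) - 4180589 = (-2 + (12 + (974 - 526))**2) - 4180589 = (-2 + (12 + 448)**2) - 4180589 = (-2 + 460**2) - 4180589 = (-2 + 211600) - 4180589 = 211598 - 4180589 = -3968991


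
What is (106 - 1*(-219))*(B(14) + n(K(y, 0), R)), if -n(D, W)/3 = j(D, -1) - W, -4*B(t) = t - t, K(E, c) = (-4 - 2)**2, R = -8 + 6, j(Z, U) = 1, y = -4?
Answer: -2925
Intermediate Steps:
R = -2
K(E, c) = 36 (K(E, c) = (-6)**2 = 36)
B(t) = 0 (B(t) = -(t - t)/4 = -1/4*0 = 0)
n(D, W) = -3 + 3*W (n(D, W) = -3*(1 - W) = -3 + 3*W)
(106 - 1*(-219))*(B(14) + n(K(y, 0), R)) = (106 - 1*(-219))*(0 + (-3 + 3*(-2))) = (106 + 219)*(0 + (-3 - 6)) = 325*(0 - 9) = 325*(-9) = -2925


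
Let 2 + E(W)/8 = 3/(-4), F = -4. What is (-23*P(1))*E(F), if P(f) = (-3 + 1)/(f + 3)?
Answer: -253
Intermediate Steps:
P(f) = -2/(3 + f)
E(W) = -22 (E(W) = -16 + 8*(3/(-4)) = -16 + 8*(3*(-¼)) = -16 + 8*(-¾) = -16 - 6 = -22)
(-23*P(1))*E(F) = -(-46)/(3 + 1)*(-22) = -(-46)/4*(-22) = -23*(-½)*(-22) = (23/2)*(-22) = -253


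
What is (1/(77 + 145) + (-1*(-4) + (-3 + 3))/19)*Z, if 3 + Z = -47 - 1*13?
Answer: -19047/1406 ≈ -13.547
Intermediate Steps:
Z = -63 (Z = -3 + (-47 - 1*13) = -3 + (-47 - 13) = -3 - 60 = -63)
(1/(77 + 145) + (-1*(-4) + (-3 + 3))/19)*Z = (1/(77 + 145) + (-1*(-4) + (-3 + 3))/19)*(-63) = (1/222 + (4 + 0)*(1/19))*(-63) = (1/222 + 4*(1/19))*(-63) = (1/222 + 4/19)*(-63) = (907/4218)*(-63) = -19047/1406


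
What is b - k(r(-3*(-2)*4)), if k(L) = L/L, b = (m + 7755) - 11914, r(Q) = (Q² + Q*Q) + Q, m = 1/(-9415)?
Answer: -39166401/9415 ≈ -4160.0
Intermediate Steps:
m = -1/9415 ≈ -0.00010621
r(Q) = Q + 2*Q² (r(Q) = (Q² + Q²) + Q = 2*Q² + Q = Q + 2*Q²)
b = -39156986/9415 (b = (-1/9415 + 7755) - 11914 = 73013324/9415 - 11914 = -39156986/9415 ≈ -4159.0)
k(L) = 1
b - k(r(-3*(-2)*4)) = -39156986/9415 - 1*1 = -39156986/9415 - 1 = -39166401/9415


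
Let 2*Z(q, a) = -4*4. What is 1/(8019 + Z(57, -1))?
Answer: 1/8011 ≈ 0.00012483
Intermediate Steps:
Z(q, a) = -8 (Z(q, a) = (-4*4)/2 = (½)*(-16) = -8)
1/(8019 + Z(57, -1)) = 1/(8019 - 8) = 1/8011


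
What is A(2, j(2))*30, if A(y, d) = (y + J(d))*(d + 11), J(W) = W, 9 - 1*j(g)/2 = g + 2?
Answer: 7560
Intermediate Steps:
j(g) = 14 - 2*g (j(g) = 18 - 2*(g + 2) = 18 - 2*(2 + g) = 18 + (-4 - 2*g) = 14 - 2*g)
A(y, d) = (11 + d)*(d + y) (A(y, d) = (y + d)*(d + 11) = (d + y)*(11 + d) = (11 + d)*(d + y))
A(2, j(2))*30 = ((14 - 2*2)**2 + 11*(14 - 2*2) + 11*2 + (14 - 2*2)*2)*30 = ((14 - 4)**2 + 11*(14 - 4) + 22 + (14 - 4)*2)*30 = (10**2 + 11*10 + 22 + 10*2)*30 = (100 + 110 + 22 + 20)*30 = 252*30 = 7560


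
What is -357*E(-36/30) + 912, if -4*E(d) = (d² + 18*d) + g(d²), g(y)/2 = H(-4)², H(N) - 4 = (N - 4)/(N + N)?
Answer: 178761/50 ≈ 3575.2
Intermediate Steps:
H(N) = 4 + (-4 + N)/(2*N) (H(N) = 4 + (N - 4)/(N + N) = 4 + (-4 + N)/((2*N)) = 4 + (-4 + N)*(1/(2*N)) = 4 + (-4 + N)/(2*N))
g(y) = 50 (g(y) = 2*(9/2 - 2/(-4))² = 2*(9/2 - 2*(-¼))² = 2*(9/2 + ½)² = 2*5² = 2*25 = 50)
E(d) = -25/2 - 9*d/2 - d²/4 (E(d) = -((d² + 18*d) + 50)/4 = -(50 + d² + 18*d)/4 = -25/2 - 9*d/2 - d²/4)
-357*E(-36/30) + 912 = -357*(-25/2 - (-162)/30 - (-36/30)²/4) + 912 = -357*(-25/2 - (-162)/30 - (-36*1/30)²/4) + 912 = -357*(-25/2 - 9/2*(-6/5) - (-6/5)²/4) + 912 = -357*(-25/2 + 27/5 - ¼*36/25) + 912 = -357*(-25/2 + 27/5 - 9/25) + 912 = -357*(-373/50) + 912 = 133161/50 + 912 = 178761/50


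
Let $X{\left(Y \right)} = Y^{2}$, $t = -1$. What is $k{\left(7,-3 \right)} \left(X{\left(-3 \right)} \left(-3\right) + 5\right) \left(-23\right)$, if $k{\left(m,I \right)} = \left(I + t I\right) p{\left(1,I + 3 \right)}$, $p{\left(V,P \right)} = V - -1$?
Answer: $0$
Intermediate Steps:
$p{\left(V,P \right)} = 1 + V$ ($p{\left(V,P \right)} = V + 1 = 1 + V$)
$k{\left(m,I \right)} = 0$ ($k{\left(m,I \right)} = \left(I - I\right) \left(1 + 1\right) = 0 \cdot 2 = 0$)
$k{\left(7,-3 \right)} \left(X{\left(-3 \right)} \left(-3\right) + 5\right) \left(-23\right) = 0 \left(\left(-3\right)^{2} \left(-3\right) + 5\right) \left(-23\right) = 0 \left(9 \left(-3\right) + 5\right) \left(-23\right) = 0 \left(-27 + 5\right) \left(-23\right) = 0 \left(-22\right) \left(-23\right) = 0 \left(-23\right) = 0$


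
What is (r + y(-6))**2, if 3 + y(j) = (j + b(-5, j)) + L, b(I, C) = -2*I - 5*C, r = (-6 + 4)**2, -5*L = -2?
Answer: 31329/25 ≈ 1253.2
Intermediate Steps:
L = 2/5 (L = -1/5*(-2) = 2/5 ≈ 0.40000)
r = 4 (r = (-2)**2 = 4)
b(I, C) = -5*C - 2*I
y(j) = 37/5 - 4*j (y(j) = -3 + ((j + (-5*j - 2*(-5))) + 2/5) = -3 + ((j + (-5*j + 10)) + 2/5) = -3 + ((j + (10 - 5*j)) + 2/5) = -3 + ((10 - 4*j) + 2/5) = -3 + (52/5 - 4*j) = 37/5 - 4*j)
(r + y(-6))**2 = (4 + (37/5 - 4*(-6)))**2 = (4 + (37/5 + 24))**2 = (4 + 157/5)**2 = (177/5)**2 = 31329/25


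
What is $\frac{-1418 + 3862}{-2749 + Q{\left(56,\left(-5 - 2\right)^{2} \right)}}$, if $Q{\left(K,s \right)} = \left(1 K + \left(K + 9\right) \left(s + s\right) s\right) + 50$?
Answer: $\frac{2444}{309487} \approx 0.0078969$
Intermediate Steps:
$Q{\left(K,s \right)} = 50 + K + 2 s^{2} \left(9 + K\right)$ ($Q{\left(K,s \right)} = \left(K + \left(9 + K\right) 2 s s\right) + 50 = \left(K + 2 s \left(9 + K\right) s\right) + 50 = \left(K + 2 s^{2} \left(9 + K\right)\right) + 50 = 50 + K + 2 s^{2} \left(9 + K\right)$)
$\frac{-1418 + 3862}{-2749 + Q{\left(56,\left(-5 - 2\right)^{2} \right)}} = \frac{-1418 + 3862}{-2749 + \left(50 + 56 + 18 \left(\left(-5 - 2\right)^{2}\right)^{2} + 2 \cdot 56 \left(\left(-5 - 2\right)^{2}\right)^{2}\right)} = \frac{2444}{-2749 + \left(50 + 56 + 18 \left(\left(-7\right)^{2}\right)^{2} + 2 \cdot 56 \left(\left(-7\right)^{2}\right)^{2}\right)} = \frac{2444}{-2749 + \left(50 + 56 + 18 \cdot 49^{2} + 2 \cdot 56 \cdot 49^{2}\right)} = \frac{2444}{-2749 + \left(50 + 56 + 18 \cdot 2401 + 2 \cdot 56 \cdot 2401\right)} = \frac{2444}{-2749 + \left(50 + 56 + 43218 + 268912\right)} = \frac{2444}{-2749 + 312236} = \frac{2444}{309487}$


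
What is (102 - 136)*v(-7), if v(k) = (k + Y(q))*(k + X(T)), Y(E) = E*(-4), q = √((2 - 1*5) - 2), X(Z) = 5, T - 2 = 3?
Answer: -476 - 272*I*√5 ≈ -476.0 - 608.21*I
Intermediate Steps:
T = 5 (T = 2 + 3 = 5)
q = I*√5 (q = √((2 - 5) - 2) = √(-3 - 2) = √(-5) = I*√5 ≈ 2.2361*I)
Y(E) = -4*E
v(k) = (5 + k)*(k - 4*I*√5) (v(k) = (k - 4*I*√5)*(k + 5) = (k - 4*I*√5)*(5 + k) = (5 + k)*(k - 4*I*√5))
(102 - 136)*v(-7) = (102 - 136)*((-7)² + 5*(-7) - 20*I*√5 - 4*I*(-7)*√5) = -34*(49 - 35 - 20*I*√5 + 28*I*√5) = -34*(14 + 8*I*√5) = -476 - 272*I*√5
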